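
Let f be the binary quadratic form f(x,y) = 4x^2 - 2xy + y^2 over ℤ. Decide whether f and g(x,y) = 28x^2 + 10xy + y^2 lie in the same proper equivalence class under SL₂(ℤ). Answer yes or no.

D₁ = -12, D₂ = -12
f: flip: (4,-2,1)→(1,2,4)
f: translate: b→0 (≡2 mod 2), so (1,2,4)→(1,0,3)
f: reduced (well bottom): (1,0,3) with a≤c, −a<b≤a
g: flip: (28,10,1)→(1,-10,28)
g: translate: b→0 (≡-10 mod 2), so (1,-10,28)→(1,0,3)
g: reduced (well bottom): (1,0,3) with a≤c, −a<b≤a
reduced forms (1, 0, 3) vs (1, 0, 3) ⇒ equivalent

yes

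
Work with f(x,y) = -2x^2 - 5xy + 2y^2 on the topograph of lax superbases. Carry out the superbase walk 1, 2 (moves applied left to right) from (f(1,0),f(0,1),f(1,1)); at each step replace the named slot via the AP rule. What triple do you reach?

start (-2,2,-5) = (f(1,0),f(0,1),f(1,1))
replace slot 1: 2·(2+(-5)) − (-2) = -4 → (-4,2,-5)
replace slot 2: 2·((-4)+(-5)) − 2 = -20 → (-4,-20,-5)

-4,-20,-5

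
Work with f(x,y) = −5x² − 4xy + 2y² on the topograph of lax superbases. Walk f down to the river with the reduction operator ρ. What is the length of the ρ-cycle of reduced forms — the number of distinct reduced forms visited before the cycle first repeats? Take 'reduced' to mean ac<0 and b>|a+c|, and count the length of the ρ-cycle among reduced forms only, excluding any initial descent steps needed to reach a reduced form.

D = 56, ⌊√D⌋ = 7
descent: ρ → (2,4,-5)  [lands on river]
river: ρ → (-5,6,1)
river: ρ → (1,6,-5)
river: ρ → (-5,4,2)
ρ-cycle length = 4 (tail of 1 descent step not counted)

4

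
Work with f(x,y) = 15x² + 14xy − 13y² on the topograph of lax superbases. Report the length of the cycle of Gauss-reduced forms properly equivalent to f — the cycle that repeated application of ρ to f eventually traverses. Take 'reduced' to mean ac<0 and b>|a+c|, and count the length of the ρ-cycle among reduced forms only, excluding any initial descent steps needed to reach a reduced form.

D = 976, ⌊√D⌋ = 31
river: ρ → (-13,12,16)
river: ρ → (16,20,-9)
river: ρ → (-9,16,20)
river: ρ → (20,24,-5)
river: ρ → (-5,26,15)
river: ρ → (15,4,-16)
river: ρ → (-16,28,3)
river: ρ → (3,26,-25)
river: ρ → (-25,24,4)
river: ρ → (4,24,-25)
river: ρ → (-25,26,3)
river: ρ → (3,28,-16)
river: ρ → (-16,4,15)
river: ρ → (15,26,-5)
river: ρ → (-5,24,20)
river: ρ → (20,16,-9)
river: ρ → (-9,20,16)
river: ρ → (16,12,-13)
river: ρ → (-13,14,15)
river: ρ → (15,16,-12)
river: ρ → (-12,8,19)
river: ρ → (19,30,-1)
river: ρ → (-1,30,19)
river: ρ → (19,8,-12)
river: ρ → (-12,16,15)
river: ρ → (15,14,-13)
ρ-cycle length = 26 (tail of 0 descent steps not counted)

26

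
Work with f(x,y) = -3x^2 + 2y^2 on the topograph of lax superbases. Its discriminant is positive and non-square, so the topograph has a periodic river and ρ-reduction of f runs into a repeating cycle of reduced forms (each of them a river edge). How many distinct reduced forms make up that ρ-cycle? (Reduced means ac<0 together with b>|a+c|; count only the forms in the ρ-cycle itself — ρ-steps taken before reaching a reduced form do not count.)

D = 24, ⌊√D⌋ = 4
descent: ρ → (2,4,-1)  [lands on river]
river: ρ → (-1,4,2)
ρ-cycle length = 2 (tail of 1 descent step not counted)

2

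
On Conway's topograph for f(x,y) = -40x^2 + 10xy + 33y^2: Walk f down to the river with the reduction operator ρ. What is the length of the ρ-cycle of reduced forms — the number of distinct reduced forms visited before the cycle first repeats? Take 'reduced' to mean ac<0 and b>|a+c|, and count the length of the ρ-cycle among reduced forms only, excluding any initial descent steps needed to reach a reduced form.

D = 5380, ⌊√D⌋ = 73
river: ρ → (33,56,-17)
river: ρ → (-17,46,48)
river: ρ → (48,50,-15)
river: ρ → (-15,70,8)
river: ρ → (8,58,-63)
river: ρ → (-63,68,3)
river: ρ → (3,70,-40)
river: ρ → (-40,10,33)
ρ-cycle length = 8 (tail of 0 descent steps not counted)

8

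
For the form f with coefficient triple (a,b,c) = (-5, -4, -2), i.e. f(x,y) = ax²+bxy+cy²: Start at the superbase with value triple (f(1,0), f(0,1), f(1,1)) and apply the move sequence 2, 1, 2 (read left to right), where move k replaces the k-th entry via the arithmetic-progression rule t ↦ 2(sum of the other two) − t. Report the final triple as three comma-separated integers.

start (-5,-2,-11) = (f(1,0),f(0,1),f(1,1))
replace slot 2: 2·((-5)+(-11)) − (-2) = -30 → (-5,-30,-11)
replace slot 1: 2·((-30)+(-11)) − (-5) = -77 → (-77,-30,-11)
replace slot 2: 2·((-77)+(-11)) − (-30) = -146 → (-77,-146,-11)

-77,-146,-11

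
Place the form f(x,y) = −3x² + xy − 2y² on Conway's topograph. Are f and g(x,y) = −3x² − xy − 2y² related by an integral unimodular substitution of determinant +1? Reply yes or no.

D₁ = -23, D₂ = -23
f is negative-definite; reduce −f:
−f: flip: (3,-1,2)→(2,1,3)
−f: reduced (well bottom): (2,1,3) with a≤c, −a<b≤a
flip sign back: reduced form of f is (-2,-1,-3)
g is negative-definite; reduce −g:
−g: flip: (3,1,2)→(2,-1,3)
−g: reduced (well bottom): (2,-1,3) with a≤c, −a<b≤a
flip sign back: reduced form of g is (-2,1,-3)
reduced forms (-2, -1, -3) vs (-2, 1, -3) ⇒ inequivalent

no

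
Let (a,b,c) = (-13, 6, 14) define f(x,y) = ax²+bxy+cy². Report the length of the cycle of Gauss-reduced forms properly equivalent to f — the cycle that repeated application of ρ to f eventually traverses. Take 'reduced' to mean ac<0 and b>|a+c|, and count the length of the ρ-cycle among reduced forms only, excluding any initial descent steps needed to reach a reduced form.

D = 764, ⌊√D⌋ = 27
river: ρ → (14,22,-5)
river: ρ → (-5,18,22)
river: ρ → (22,26,-1)
river: ρ → (-1,26,22)
river: ρ → (22,18,-5)
river: ρ → (-5,22,14)
river: ρ → (14,6,-13)
river: ρ → (-13,20,7)
river: ρ → (7,22,-10)
river: ρ → (-10,18,11)
river: ρ → (11,26,-2)
river: ρ → (-2,26,11)
river: ρ → (11,18,-10)
river: ρ → (-10,22,7)
river: ρ → (7,20,-13)
river: ρ → (-13,6,14)
ρ-cycle length = 16 (tail of 0 descent steps not counted)

16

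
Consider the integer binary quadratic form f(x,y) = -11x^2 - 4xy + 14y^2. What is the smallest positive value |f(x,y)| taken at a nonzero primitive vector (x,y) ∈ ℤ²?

descent: ρ → (14,4,-11)  [lands on river]
river: ρ → (-11,18,7)
river: ρ → (7,24,-2)
river: ρ → (-2,24,7)
river: ρ → (7,18,-11)
river: ρ → (-11,4,14)
river: ρ → (14,24,-1)
river: ρ → (-1,24,14)
closes: descent 1, river 8
min |a| on river = 1

1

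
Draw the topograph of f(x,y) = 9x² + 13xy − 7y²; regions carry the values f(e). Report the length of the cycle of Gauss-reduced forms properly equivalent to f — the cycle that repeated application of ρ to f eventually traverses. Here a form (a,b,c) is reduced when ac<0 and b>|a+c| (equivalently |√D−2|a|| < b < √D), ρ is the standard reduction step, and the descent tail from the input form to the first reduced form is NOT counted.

D = 421, ⌊√D⌋ = 20
river: ρ → (-7,15,7)
river: ρ → (7,13,-9)
river: ρ → (-9,5,11)
river: ρ → (11,17,-3)
river: ρ → (-3,19,5)
river: ρ → (5,11,-15)
river: ρ → (-15,19,1)
river: ρ → (1,19,-15)
river: ρ → (-15,11,5)
river: ρ → (5,19,-3)
river: ρ → (-3,17,11)
river: ρ → (11,5,-9)
river: ρ → (-9,13,7)
river: ρ → (7,15,-7)
river: ρ → (-7,13,9)
river: ρ → (9,5,-11)
river: ρ → (-11,17,3)
river: ρ → (3,19,-5)
river: ρ → (-5,11,15)
river: ρ → (15,19,-1)
river: ρ → (-1,19,15)
river: ρ → (15,11,-5)
river: ρ → (-5,19,3)
river: ρ → (3,17,-11)
river: ρ → (-11,5,9)
river: ρ → (9,13,-7)
ρ-cycle length = 26 (tail of 0 descent steps not counted)

26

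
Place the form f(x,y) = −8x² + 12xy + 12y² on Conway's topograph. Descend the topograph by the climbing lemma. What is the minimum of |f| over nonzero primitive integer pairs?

river: ρ → (12,12,-8)
river: ρ → (-8,20,4)
river: ρ → (4,20,-8)
river: ρ → (-8,12,12)
closes: descent 0, river 4
min |a| on river = 4

4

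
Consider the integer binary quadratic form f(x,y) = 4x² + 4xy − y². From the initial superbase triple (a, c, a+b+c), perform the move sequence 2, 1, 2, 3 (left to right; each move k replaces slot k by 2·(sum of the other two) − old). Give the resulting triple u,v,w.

start (4,-1,7) = (f(1,0),f(0,1),f(1,1))
replace slot 2: 2·(4+7) − (-1) = 23 → (4,23,7)
replace slot 1: 2·(23+7) − 4 = 56 → (56,23,7)
replace slot 2: 2·(56+7) − 23 = 103 → (56,103,7)
replace slot 3: 2·(56+103) − 7 = 311 → (56,103,311)

56,103,311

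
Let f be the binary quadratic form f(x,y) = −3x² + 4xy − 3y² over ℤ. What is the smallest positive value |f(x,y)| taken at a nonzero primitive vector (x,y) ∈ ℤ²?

translate: b→2 (≡-4 mod 6), so (3,-4,3)→(3,2,2)
flip: (3,2,2)→(2,-2,3)
translate: b→2 (≡-2 mod 4), so (2,-2,3)→(2,2,3)
reduced (well bottom): (2,2,3) with a≤c, −a<b≤a
well minimum |f| = |-2| = 2 (negative-definite)

2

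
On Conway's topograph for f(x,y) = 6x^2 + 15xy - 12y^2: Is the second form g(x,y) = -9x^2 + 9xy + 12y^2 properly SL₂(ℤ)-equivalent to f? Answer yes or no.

D₁ = 513, D₂ = 513
river cycle of f (length 6): (-12, 9, 9), (9, 9, -12), (-12, 15, 6), (6, 21, -3), (-3, 21, 6), (6, 15, -12)
river cycle of g (length 6): (12, 15, -6), (-6, 21, 3), (3, 21, -6), (-6, 15, 12), (12, 9, -9), (-9, 9, 12)
cycles differ ⇒ inequivalent

no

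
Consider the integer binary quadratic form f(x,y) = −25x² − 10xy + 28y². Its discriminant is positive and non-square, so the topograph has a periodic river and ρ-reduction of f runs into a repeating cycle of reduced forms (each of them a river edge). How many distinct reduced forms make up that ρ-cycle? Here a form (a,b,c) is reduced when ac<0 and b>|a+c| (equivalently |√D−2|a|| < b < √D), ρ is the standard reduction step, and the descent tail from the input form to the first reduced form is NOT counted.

D = 2900, ⌊√D⌋ = 53
descent: ρ → (28,10,-25)  [lands on river]
river: ρ → (-25,40,13)
river: ρ → (13,38,-28)
river: ρ → (-28,18,23)
river: ρ → (23,28,-23)
river: ρ → (-23,18,28)
river: ρ → (28,38,-13)
river: ρ → (-13,40,25)
river: ρ → (25,10,-28)
river: ρ → (-28,46,7)
river: ρ → (7,52,-7)
river: ρ → (-7,46,28)
ρ-cycle length = 12 (tail of 1 descent step not counted)

12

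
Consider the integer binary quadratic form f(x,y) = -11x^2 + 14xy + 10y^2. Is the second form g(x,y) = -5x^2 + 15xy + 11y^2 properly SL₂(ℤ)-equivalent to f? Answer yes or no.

D₁ = 636, D₂ = 445
discriminants differ ⇒ not SL₂(ℤ)-equivalent

no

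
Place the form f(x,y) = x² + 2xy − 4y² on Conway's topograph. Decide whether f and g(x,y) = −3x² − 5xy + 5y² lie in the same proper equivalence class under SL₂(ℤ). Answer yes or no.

D₁ = 20, D₂ = 85
discriminants differ ⇒ not SL₂(ℤ)-equivalent

no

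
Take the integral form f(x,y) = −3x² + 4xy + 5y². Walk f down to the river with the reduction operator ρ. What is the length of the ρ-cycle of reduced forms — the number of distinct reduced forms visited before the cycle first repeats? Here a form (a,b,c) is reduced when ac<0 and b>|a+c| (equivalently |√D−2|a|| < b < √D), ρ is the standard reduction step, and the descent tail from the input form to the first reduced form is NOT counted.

D = 76, ⌊√D⌋ = 8
river: ρ → (5,6,-2)
river: ρ → (-2,6,5)
river: ρ → (5,4,-3)
river: ρ → (-3,8,1)
river: ρ → (1,8,-3)
river: ρ → (-3,4,5)
ρ-cycle length = 6 (tail of 0 descent steps not counted)

6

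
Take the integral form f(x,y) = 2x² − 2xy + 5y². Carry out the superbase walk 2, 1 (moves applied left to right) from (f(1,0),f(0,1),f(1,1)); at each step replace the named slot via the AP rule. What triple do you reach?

start (2,5,5) = (f(1,0),f(0,1),f(1,1))
replace slot 2: 2·(2+5) − 5 = 9 → (2,9,5)
replace slot 1: 2·(9+5) − 2 = 26 → (26,9,5)

26,9,5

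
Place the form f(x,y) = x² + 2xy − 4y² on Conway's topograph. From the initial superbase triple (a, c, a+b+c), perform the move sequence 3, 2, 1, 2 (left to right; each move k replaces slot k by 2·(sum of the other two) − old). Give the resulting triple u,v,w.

start (1,-4,-1) = (f(1,0),f(0,1),f(1,1))
replace slot 3: 2·(1+(-4)) − (-1) = -5 → (1,-4,-5)
replace slot 2: 2·(1+(-5)) − (-4) = -4 → (1,-4,-5)
replace slot 1: 2·((-4)+(-5)) − 1 = -19 → (-19,-4,-5)
replace slot 2: 2·((-19)+(-5)) − (-4) = -44 → (-19,-44,-5)

-19,-44,-5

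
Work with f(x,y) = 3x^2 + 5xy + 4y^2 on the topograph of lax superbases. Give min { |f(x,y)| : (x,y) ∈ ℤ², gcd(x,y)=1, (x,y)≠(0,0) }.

translate: b→-1 (≡5 mod 6), so (3,5,4)→(3,-1,2)
flip: (3,-1,2)→(2,1,3)
reduced (well bottom): (2,1,3) with a≤c, −a<b≤a
well minimum = a = 2

2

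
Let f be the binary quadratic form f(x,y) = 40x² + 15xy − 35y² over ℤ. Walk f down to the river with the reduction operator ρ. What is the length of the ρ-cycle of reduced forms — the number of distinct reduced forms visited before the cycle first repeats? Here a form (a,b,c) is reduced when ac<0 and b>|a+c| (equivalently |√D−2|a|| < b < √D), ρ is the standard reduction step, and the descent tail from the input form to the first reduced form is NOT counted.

D = 5825, ⌊√D⌋ = 76
river: ρ → (-35,55,20)
river: ρ → (20,65,-20)
river: ρ → (-20,55,35)
river: ρ → (35,15,-40)
river: ρ → (-40,65,10)
river: ρ → (10,75,-5)
river: ρ → (-5,75,10)
river: ρ → (10,65,-40)
river: ρ → (-40,15,35)
river: ρ → (35,55,-20)
river: ρ → (-20,65,20)
river: ρ → (20,55,-35)
river: ρ → (-35,15,40)
river: ρ → (40,65,-10)
river: ρ → (-10,75,5)
river: ρ → (5,75,-10)
river: ρ → (-10,65,40)
river: ρ → (40,15,-35)
ρ-cycle length = 18 (tail of 0 descent steps not counted)

18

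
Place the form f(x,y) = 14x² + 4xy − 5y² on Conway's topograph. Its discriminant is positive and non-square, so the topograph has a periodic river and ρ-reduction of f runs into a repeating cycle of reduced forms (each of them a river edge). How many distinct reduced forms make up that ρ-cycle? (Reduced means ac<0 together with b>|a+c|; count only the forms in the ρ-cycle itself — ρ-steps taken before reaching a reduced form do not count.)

D = 296, ⌊√D⌋ = 17
descent: ρ → (-5,16,2)  [lands on river]
river: ρ → (2,16,-5)
river: ρ → (-5,14,5)
river: ρ → (5,16,-2)
river: ρ → (-2,16,5)
river: ρ → (5,14,-5)
ρ-cycle length = 6 (tail of 1 descent step not counted)

6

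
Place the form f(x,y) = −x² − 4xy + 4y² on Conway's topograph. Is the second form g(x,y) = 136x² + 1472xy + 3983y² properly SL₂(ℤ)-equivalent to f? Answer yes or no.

D₁ = 32, D₂ = 32
river cycle of f (length 2): (4, 4, -1), (-1, 4, 4)
river cycle of g (length 2): (4, 4, -1), (-1, 4, 4)
cycles coincide ⇒ equivalent

yes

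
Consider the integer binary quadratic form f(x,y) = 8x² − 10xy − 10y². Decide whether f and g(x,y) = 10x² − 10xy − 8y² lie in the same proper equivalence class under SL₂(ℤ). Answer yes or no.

D₁ = 420, D₂ = 420
river cycle of f (length 6): (-10, 10, 8), (8, 6, -12), (-12, 18, 2), (2, 18, -12), (-12, 6, 8), (8, 10, -10)
river cycle of g (length 6): (-8, 10, 10), (10, 10, -8), (-8, 6, 12), (12, 18, -2), (-2, 18, 12), (12, 6, -8)
cycles differ ⇒ inequivalent

no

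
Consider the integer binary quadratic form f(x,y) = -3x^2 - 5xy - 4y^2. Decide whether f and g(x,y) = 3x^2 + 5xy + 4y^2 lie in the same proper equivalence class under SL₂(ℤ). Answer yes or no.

D₁ = -23, D₂ = -23
f is negative-definite; reduce −f:
−f: translate: b→-1 (≡5 mod 6), so (3,5,4)→(3,-1,2)
−f: flip: (3,-1,2)→(2,1,3)
−f: reduced (well bottom): (2,1,3) with a≤c, −a<b≤a
flip sign back: reduced form of f is (-2,-1,-3)
g: translate: b→-1 (≡5 mod 6), so (3,5,4)→(3,-1,2)
g: flip: (3,-1,2)→(2,1,3)
g: reduced (well bottom): (2,1,3) with a≤c, −a<b≤a
reduced forms (-2, -1, -3) vs (2, 1, 3) ⇒ inequivalent

no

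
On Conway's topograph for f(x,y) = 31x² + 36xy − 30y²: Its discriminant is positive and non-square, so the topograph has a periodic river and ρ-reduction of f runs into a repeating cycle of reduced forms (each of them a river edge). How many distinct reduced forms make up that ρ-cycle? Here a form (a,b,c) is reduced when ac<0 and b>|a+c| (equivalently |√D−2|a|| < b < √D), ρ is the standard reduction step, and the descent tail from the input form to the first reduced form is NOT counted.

D = 5016, ⌊√D⌋ = 70
river: ρ → (-30,24,37)
river: ρ → (37,50,-17)
river: ρ → (-17,52,34)
river: ρ → (34,16,-35)
river: ρ → (-35,54,15)
river: ρ → (15,66,-11)
river: ρ → (-11,66,15)
river: ρ → (15,54,-35)
river: ρ → (-35,16,34)
river: ρ → (34,52,-17)
river: ρ → (-17,50,37)
river: ρ → (37,24,-30)
river: ρ → (-30,36,31)
river: ρ → (31,26,-35)
river: ρ → (-35,44,22)
river: ρ → (22,44,-35)
river: ρ → (-35,26,31)
river: ρ → (31,36,-30)
ρ-cycle length = 18 (tail of 0 descent steps not counted)

18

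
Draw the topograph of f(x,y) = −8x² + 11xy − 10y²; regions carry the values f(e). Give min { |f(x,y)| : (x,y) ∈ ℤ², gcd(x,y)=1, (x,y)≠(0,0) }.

translate: b→5 (≡-11 mod 16), so (8,-11,10)→(8,5,7)
flip: (8,5,7)→(7,-5,8)
reduced (well bottom): (7,-5,8) with a≤c, −a<b≤a
well minimum |f| = |-7| = 7 (negative-definite)

7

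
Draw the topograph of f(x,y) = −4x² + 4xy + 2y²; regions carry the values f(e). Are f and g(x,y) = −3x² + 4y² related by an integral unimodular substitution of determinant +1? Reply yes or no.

D₁ = 48, D₂ = 48
river cycle of f (length 2): (2, 4, -4), (-4, 4, 2)
river cycle of g (length 2): (-3, 6, 1), (1, 6, -3)
cycles differ ⇒ inequivalent

no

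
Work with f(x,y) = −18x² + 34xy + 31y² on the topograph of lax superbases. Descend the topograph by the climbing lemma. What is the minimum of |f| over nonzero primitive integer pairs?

river: ρ → (31,28,-21)
river: ρ → (-21,56,3)
river: ρ → (3,58,-2)
river: ρ → (-2,58,3)
river: ρ → (3,56,-21)
river: ρ → (-21,28,31)
river: ρ → (31,34,-18)
river: ρ → (-18,38,27)
river: ρ → (27,16,-29)
river: ρ → (-29,42,14)
river: ρ → (14,42,-29)
river: ρ → (-29,16,27)
river: ρ → (27,38,-18)
river: ρ → (-18,34,31)
closes: descent 0, river 14
min |a| on river = 2

2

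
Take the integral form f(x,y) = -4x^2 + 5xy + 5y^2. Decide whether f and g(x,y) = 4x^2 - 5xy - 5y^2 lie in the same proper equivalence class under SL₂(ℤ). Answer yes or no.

D₁ = 105, D₂ = 105
river cycle of f (length 6): (5, 5, -4), (-4, 3, 6), (6, 9, -1), (-1, 9, 6), (6, 3, -4), (-4, 5, 5)
river cycle of g (length 6): (-5, 5, 4), (4, 3, -6), (-6, 9, 1), (1, 9, -6), (-6, 3, 4), (4, 5, -5)
cycles differ ⇒ inequivalent

no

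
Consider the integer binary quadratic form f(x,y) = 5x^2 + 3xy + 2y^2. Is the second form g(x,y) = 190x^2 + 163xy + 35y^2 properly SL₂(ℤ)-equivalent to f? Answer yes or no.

D₁ = -31, D₂ = -31
f: flip: (5,3,2)→(2,-3,5)
f: translate: b→1 (≡-3 mod 4), so (2,-3,5)→(2,1,4)
f: reduced (well bottom): (2,1,4) with a≤c, −a<b≤a
g: flip: (190,163,35)→(35,-163,190)
g: translate: b→-23 (≡-163 mod 70), so (35,-163,190)→(35,-23,4)
g: flip: (35,-23,4)→(4,23,35)
g: translate: b→-1 (≡23 mod 8), so (4,23,35)→(4,-1,2)
g: flip: (4,-1,2)→(2,1,4)
g: reduced (well bottom): (2,1,4) with a≤c, −a<b≤a
reduced forms (2, 1, 4) vs (2, 1, 4) ⇒ equivalent

yes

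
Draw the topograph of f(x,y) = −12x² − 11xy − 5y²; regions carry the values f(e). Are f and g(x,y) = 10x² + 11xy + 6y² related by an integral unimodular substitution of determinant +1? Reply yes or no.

D₁ = -119, D₂ = -119
f is negative-definite; reduce −f:
−f: flip: (12,11,5)→(5,-11,12)
−f: translate: b→-1 (≡-11 mod 10), so (5,-11,12)→(5,-1,6)
−f: reduced (well bottom): (5,-1,6) with a≤c, −a<b≤a
flip sign back: reduced form of f is (-5,1,-6)
g: translate: b→-9 (≡11 mod 20), so (10,11,6)→(10,-9,5)
g: flip: (10,-9,5)→(5,9,10)
g: translate: b→-1 (≡9 mod 10), so (5,9,10)→(5,-1,6)
g: reduced (well bottom): (5,-1,6) with a≤c, −a<b≤a
reduced forms (-5, 1, -6) vs (5, -1, 6) ⇒ inequivalent

no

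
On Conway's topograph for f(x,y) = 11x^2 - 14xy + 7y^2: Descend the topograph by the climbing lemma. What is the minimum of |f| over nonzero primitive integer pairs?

translate: b→8 (≡-14 mod 22), so (11,-14,7)→(11,8,4)
flip: (11,8,4)→(4,-8,11)
translate: b→0 (≡-8 mod 8), so (4,-8,11)→(4,0,7)
reduced (well bottom): (4,0,7) with a≤c, −a<b≤a
well minimum = a = 4

4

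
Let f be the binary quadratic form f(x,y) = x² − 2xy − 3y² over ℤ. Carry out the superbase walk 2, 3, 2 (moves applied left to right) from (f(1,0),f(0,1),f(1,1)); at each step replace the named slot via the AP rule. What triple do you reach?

start (1,-3,-4) = (f(1,0),f(0,1),f(1,1))
replace slot 2: 2·(1+(-4)) − (-3) = -3 → (1,-3,-4)
replace slot 3: 2·(1+(-3)) − (-4) = 0 → (1,-3,0)
replace slot 2: 2·(1+0) − (-3) = 5 → (1,5,0)

1,5,0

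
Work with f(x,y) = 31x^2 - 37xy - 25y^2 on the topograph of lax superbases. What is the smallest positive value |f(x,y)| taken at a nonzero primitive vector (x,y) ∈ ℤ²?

descent: ρ → (-25,37,31)  [lands on river]
river: ρ → (31,25,-31)
river: ρ → (-31,37,25)
river: ρ → (25,63,-5)
river: ρ → (-5,57,61)
river: ρ → (61,65,-1)
river: ρ → (-1,65,61)
river: ρ → (61,57,-5)
river: ρ → (-5,63,25)
river: ρ → (25,37,-31)
river: ρ → (-31,25,31)
river: ρ → (31,37,-25)
river: ρ → (-25,63,5)
river: ρ → (5,57,-61)
river: ρ → (-61,65,1)
river: ρ → (1,65,-61)
river: ρ → (-61,57,5)
river: ρ → (5,63,-25)
closes: descent 1, river 18
min |a| on river = 1

1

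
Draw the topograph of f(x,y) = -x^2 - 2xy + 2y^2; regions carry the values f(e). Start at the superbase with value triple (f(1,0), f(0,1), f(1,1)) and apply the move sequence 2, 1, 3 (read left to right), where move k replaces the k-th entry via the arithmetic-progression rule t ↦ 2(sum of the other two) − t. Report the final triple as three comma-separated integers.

start (-1,2,-1) = (f(1,0),f(0,1),f(1,1))
replace slot 2: 2·((-1)+(-1)) − 2 = -6 → (-1,-6,-1)
replace slot 1: 2·((-6)+(-1)) − (-1) = -13 → (-13,-6,-1)
replace slot 3: 2·((-13)+(-6)) − (-1) = -37 → (-13,-6,-37)

-13,-6,-37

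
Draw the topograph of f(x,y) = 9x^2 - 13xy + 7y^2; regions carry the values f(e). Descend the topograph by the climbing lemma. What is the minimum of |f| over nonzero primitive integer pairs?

translate: b→5 (≡-13 mod 18), so (9,-13,7)→(9,5,3)
flip: (9,5,3)→(3,-5,9)
translate: b→1 (≡-5 mod 6), so (3,-5,9)→(3,1,7)
reduced (well bottom): (3,1,7) with a≤c, −a<b≤a
well minimum = a = 3

3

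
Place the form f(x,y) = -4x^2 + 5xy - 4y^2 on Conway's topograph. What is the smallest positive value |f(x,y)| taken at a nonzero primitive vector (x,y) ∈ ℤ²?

translate: b→3 (≡-5 mod 8), so (4,-5,4)→(4,3,3)
flip: (4,3,3)→(3,-3,4)
translate: b→3 (≡-3 mod 6), so (3,-3,4)→(3,3,4)
reduced (well bottom): (3,3,4) with a≤c, −a<b≤a
well minimum |f| = |-3| = 3 (negative-definite)

3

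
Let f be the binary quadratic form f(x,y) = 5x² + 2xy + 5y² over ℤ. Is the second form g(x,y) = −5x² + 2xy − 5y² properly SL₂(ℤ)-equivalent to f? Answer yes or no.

D₁ = -96, D₂ = -96
f: reduced (well bottom): (5,2,5) with a≤c, −a<b≤a
g is negative-definite; reduce −g:
−g: flip: (5,-2,5)→(5,2,5)
−g: reduced (well bottom): (5,2,5) with a≤c, −a<b≤a
flip sign back: reduced form of g is (-5,-2,-5)
reduced forms (5, 2, 5) vs (-5, -2, -5) ⇒ inequivalent

no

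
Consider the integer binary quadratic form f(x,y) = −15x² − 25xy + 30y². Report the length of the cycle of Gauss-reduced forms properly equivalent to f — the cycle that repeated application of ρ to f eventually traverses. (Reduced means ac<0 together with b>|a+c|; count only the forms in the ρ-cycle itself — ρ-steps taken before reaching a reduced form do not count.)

D = 2425, ⌊√D⌋ = 49
descent: ρ → (30,25,-15)  [lands on river]
river: ρ → (-15,35,20)
river: ρ → (20,45,-5)
river: ρ → (-5,45,20)
river: ρ → (20,35,-15)
river: ρ → (-15,25,30)
river: ρ → (30,35,-10)
river: ρ → (-10,45,10)
river: ρ → (10,35,-30)
river: ρ → (-30,25,15)
river: ρ → (15,35,-20)
river: ρ → (-20,45,5)
river: ρ → (5,45,-20)
river: ρ → (-20,35,15)
river: ρ → (15,25,-30)
river: ρ → (-30,35,10)
river: ρ → (10,45,-10)
river: ρ → (-10,35,30)
ρ-cycle length = 18 (tail of 1 descent step not counted)

18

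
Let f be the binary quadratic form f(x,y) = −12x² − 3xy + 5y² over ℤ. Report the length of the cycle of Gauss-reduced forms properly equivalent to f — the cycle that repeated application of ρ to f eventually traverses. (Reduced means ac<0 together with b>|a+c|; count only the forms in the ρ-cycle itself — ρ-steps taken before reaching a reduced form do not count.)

D = 249, ⌊√D⌋ = 15
descent: ρ → (5,13,-4)  [lands on river]
river: ρ → (-4,11,8)
river: ρ → (8,5,-7)
river: ρ → (-7,9,6)
river: ρ → (6,15,-1)
river: ρ → (-1,15,6)
river: ρ → (6,9,-7)
river: ρ → (-7,5,8)
river: ρ → (8,11,-4)
river: ρ → (-4,13,5)
river: ρ → (5,7,-10)
river: ρ → (-10,13,2)
river: ρ → (2,15,-3)
river: ρ → (-3,15,2)
river: ρ → (2,13,-10)
river: ρ → (-10,7,5)
ρ-cycle length = 16 (tail of 1 descent step not counted)

16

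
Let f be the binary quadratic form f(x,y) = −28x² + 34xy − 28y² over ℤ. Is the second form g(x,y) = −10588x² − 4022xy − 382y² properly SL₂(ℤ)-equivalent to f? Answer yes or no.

D₁ = -1980, D₂ = -1980
f is negative-definite; reduce −f:
−f: translate: b→22 (≡-34 mod 56), so (28,-34,28)→(28,22,22)
−f: flip: (28,22,22)→(22,-22,28)
−f: translate: b→22 (≡-22 mod 44), so (22,-22,28)→(22,22,28)
−f: reduced (well bottom): (22,22,28) with a≤c, −a<b≤a
flip sign back: reduced form of f is (-22,-22,-28)
g is negative-definite; reduce −g:
−g: flip: (10588,4022,382)→(382,-4022,10588)
−g: translate: b→-202 (≡-4022 mod 764), so (382,-4022,10588)→(382,-202,28)
−g: flip: (382,-202,28)→(28,202,382)
−g: translate: b→-22 (≡202 mod 56), so (28,202,382)→(28,-22,22)
−g: flip: (28,-22,22)→(22,22,28)
−g: reduced (well bottom): (22,22,28) with a≤c, −a<b≤a
flip sign back: reduced form of g is (-22,-22,-28)
reduced forms (-22, -22, -28) vs (-22, -22, -28) ⇒ equivalent

yes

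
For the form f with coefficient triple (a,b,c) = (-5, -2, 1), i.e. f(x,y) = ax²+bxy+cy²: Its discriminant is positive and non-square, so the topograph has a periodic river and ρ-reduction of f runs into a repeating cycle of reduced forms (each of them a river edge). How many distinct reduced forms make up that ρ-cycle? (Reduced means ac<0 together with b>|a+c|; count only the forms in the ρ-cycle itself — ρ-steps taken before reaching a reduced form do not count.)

D = 24, ⌊√D⌋ = 4
descent: ρ → (1,4,-2)  [lands on river]
river: ρ → (-2,4,1)
ρ-cycle length = 2 (tail of 1 descent step not counted)

2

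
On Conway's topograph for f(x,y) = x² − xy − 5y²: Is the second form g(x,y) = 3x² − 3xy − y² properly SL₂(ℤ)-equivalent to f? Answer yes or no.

D₁ = 21, D₂ = 21
river cycle of f (length 2): (1, 3, -3), (-3, 3, 1)
river cycle of g (length 2): (-1, 3, 3), (3, 3, -1)
cycles differ ⇒ inequivalent

no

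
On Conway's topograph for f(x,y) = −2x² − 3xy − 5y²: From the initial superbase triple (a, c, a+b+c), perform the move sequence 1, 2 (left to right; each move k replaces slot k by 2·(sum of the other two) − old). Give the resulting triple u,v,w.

start (-2,-5,-10) = (f(1,0),f(0,1),f(1,1))
replace slot 1: 2·((-5)+(-10)) − (-2) = -28 → (-28,-5,-10)
replace slot 2: 2·((-28)+(-10)) − (-5) = -71 → (-28,-71,-10)

-28,-71,-10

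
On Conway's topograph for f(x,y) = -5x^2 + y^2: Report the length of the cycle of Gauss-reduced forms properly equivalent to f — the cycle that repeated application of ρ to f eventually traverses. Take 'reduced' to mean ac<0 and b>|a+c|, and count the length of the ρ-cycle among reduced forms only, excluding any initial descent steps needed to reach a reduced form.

D = 20, ⌊√D⌋ = 4
descent: ρ → (1,4,-1)  [lands on river]
river: ρ → (-1,4,1)
ρ-cycle length = 2 (tail of 1 descent step not counted)

2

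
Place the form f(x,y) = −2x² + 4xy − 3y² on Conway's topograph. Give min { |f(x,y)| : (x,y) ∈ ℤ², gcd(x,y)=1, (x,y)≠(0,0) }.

translate: b→0 (≡-4 mod 4), so (2,-4,3)→(2,0,1)
flip: (2,0,1)→(1,0,2)
reduced (well bottom): (1,0,2) with a≤c, −a<b≤a
well minimum |f| = |-1| = 1 (negative-definite)

1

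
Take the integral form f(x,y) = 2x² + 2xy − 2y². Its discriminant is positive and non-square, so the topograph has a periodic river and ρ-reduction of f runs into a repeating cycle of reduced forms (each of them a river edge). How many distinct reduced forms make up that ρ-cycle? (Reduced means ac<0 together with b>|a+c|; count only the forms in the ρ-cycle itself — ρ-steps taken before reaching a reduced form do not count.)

D = 20, ⌊√D⌋ = 4
river: ρ → (-2,2,2)
river: ρ → (2,2,-2)
ρ-cycle length = 2 (tail of 0 descent steps not counted)

2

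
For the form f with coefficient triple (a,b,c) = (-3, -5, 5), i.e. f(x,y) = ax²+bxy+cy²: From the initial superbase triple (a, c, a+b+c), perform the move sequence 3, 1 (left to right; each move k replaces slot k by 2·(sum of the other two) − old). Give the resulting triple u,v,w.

start (-3,5,-3) = (f(1,0),f(0,1),f(1,1))
replace slot 3: 2·((-3)+5) − (-3) = 7 → (-3,5,7)
replace slot 1: 2·(5+7) − (-3) = 27 → (27,5,7)

27,5,7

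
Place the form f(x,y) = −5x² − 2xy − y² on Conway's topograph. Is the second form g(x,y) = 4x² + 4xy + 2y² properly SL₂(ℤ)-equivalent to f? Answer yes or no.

D₁ = -16, D₂ = -16
f is negative-definite; reduce −f:
−f: flip: (5,2,1)→(1,-2,5)
−f: translate: b→0 (≡-2 mod 2), so (1,-2,5)→(1,0,4)
−f: reduced (well bottom): (1,0,4) with a≤c, −a<b≤a
flip sign back: reduced form of f is (-1,0,-4)
g: flip: (4,4,2)→(2,-4,4)
g: translate: b→0 (≡-4 mod 4), so (2,-4,4)→(2,0,2)
g: reduced (well bottom): (2,0,2) with a≤c, −a<b≤a
reduced forms (-1, 0, -4) vs (2, 0, 2) ⇒ inequivalent

no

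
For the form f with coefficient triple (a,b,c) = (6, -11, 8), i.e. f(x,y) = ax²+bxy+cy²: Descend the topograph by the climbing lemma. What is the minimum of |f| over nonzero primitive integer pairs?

translate: b→1 (≡-11 mod 12), so (6,-11,8)→(6,1,3)
flip: (6,1,3)→(3,-1,6)
reduced (well bottom): (3,-1,6) with a≤c, −a<b≤a
well minimum = a = 3

3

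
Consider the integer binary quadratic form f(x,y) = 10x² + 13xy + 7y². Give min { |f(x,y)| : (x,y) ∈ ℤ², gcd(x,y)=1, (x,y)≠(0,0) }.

translate: b→-7 (≡13 mod 20), so (10,13,7)→(10,-7,4)
flip: (10,-7,4)→(4,7,10)
translate: b→-1 (≡7 mod 8), so (4,7,10)→(4,-1,7)
reduced (well bottom): (4,-1,7) with a≤c, −a<b≤a
well minimum = a = 4

4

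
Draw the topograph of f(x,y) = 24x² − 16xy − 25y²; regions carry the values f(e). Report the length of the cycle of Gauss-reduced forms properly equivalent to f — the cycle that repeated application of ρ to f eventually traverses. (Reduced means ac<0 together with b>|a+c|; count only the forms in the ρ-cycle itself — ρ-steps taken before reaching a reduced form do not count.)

D = 2656, ⌊√D⌋ = 51
descent: ρ → (-25,16,24)  [lands on river]
river: ρ → (24,32,-17)
river: ρ → (-17,36,20)
river: ρ → (20,44,-9)
river: ρ → (-9,46,15)
river: ρ → (15,44,-12)
river: ρ → (-12,28,39)
river: ρ → (39,50,-1)
river: ρ → (-1,50,39)
river: ρ → (39,28,-12)
river: ρ → (-12,44,15)
river: ρ → (15,46,-9)
river: ρ → (-9,44,20)
river: ρ → (20,36,-17)
river: ρ → (-17,32,24)
river: ρ → (24,16,-25)
river: ρ → (-25,34,15)
river: ρ → (15,26,-33)
river: ρ → (-33,40,8)
river: ρ → (8,40,-33)
river: ρ → (-33,26,15)
river: ρ → (15,34,-25)
ρ-cycle length = 22 (tail of 1 descent step not counted)

22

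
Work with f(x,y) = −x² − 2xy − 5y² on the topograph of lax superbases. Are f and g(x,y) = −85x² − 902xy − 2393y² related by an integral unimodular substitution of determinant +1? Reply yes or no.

D₁ = -16, D₂ = -16
f is negative-definite; reduce −f:
−f: translate: b→0 (≡2 mod 2), so (1,2,5)→(1,0,4)
−f: reduced (well bottom): (1,0,4) with a≤c, −a<b≤a
flip sign back: reduced form of f is (-1,0,-4)
g is negative-definite; reduce −g:
−g: translate: b→52 (≡902 mod 170), so (85,902,2393)→(85,52,8)
−g: flip: (85,52,8)→(8,-52,85)
−g: translate: b→-4 (≡-52 mod 16), so (8,-52,85)→(8,-4,1)
−g: flip: (8,-4,1)→(1,4,8)
−g: translate: b→0 (≡4 mod 2), so (1,4,8)→(1,0,4)
−g: reduced (well bottom): (1,0,4) with a≤c, −a<b≤a
flip sign back: reduced form of g is (-1,0,-4)
reduced forms (-1, 0, -4) vs (-1, 0, -4) ⇒ equivalent

yes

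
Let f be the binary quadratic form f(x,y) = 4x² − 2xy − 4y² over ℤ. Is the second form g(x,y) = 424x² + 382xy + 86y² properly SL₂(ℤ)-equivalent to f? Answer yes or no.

D₁ = 68, D₂ = 68
river cycle of f (length 6): (-4, 2, 4), (4, 6, -2), (-2, 6, 4), (4, 2, -4), (-4, 6, 2), (2, 6, -4)
river cycle of g (length 6): (4, 6, -2), (-2, 6, 4), (4, 2, -4), (-4, 6, 2), (2, 6, -4), (-4, 2, 4)
cycles coincide ⇒ equivalent

yes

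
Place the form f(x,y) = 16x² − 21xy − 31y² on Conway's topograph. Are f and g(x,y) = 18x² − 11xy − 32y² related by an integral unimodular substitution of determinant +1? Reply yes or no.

D₁ = 2425, D₂ = 2425
river cycle of f (length 46): (-31, 21, 16), (16, 43, -9), (-9, 47, 6), (6, 49, -1), (-1, 49, 6), (6, 47, -9), (-9, 43, 16), (16, 21, -31), (-31, 41, 6), (6, 43, -24), … (36 more)
river cycle of g (length 50): (18, 25, -25), (-25, 25, 18), (18, 47, -3), (-3, 49, 2), (2, 47, -27), (-27, 7, 22), (22, 37, -12), (-12, 35, 25), (25, 15, -22), (-22, 29, 18), … (40 more)
cycles differ ⇒ inequivalent

no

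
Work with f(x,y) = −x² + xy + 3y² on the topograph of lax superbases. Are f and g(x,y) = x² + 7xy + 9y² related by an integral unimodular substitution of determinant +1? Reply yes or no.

D₁ = 13, D₂ = 13
river cycle of f (length 2): (-1, 3, 1), (1, 3, -1)
river cycle of g (length 2): (1, 3, -1), (-1, 3, 1)
cycles coincide ⇒ equivalent

yes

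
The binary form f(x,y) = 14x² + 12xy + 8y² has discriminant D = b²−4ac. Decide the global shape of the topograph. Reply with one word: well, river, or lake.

D = b²−4ac = 12² − 4·14·8 = -304
D < 0 ⇒ definite ⇒ every region one sign ⇒ single well

well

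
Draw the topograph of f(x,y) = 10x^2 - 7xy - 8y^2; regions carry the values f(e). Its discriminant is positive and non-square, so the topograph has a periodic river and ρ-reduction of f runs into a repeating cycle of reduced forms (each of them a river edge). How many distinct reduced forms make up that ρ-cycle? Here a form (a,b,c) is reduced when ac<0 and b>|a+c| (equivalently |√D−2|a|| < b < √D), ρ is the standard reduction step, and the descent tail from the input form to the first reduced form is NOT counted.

D = 369, ⌊√D⌋ = 19
descent: ρ → (-8,7,10)  [lands on river]
river: ρ → (10,13,-5)
river: ρ → (-5,17,4)
river: ρ → (4,15,-9)
river: ρ → (-9,3,10)
river: ρ → (10,17,-2)
river: ρ → (-2,19,1)
river: ρ → (1,19,-2)
river: ρ → (-2,17,10)
river: ρ → (10,3,-9)
river: ρ → (-9,15,4)
river: ρ → (4,17,-5)
river: ρ → (-5,13,10)
river: ρ → (10,7,-8)
river: ρ → (-8,9,9)
river: ρ → (9,9,-8)
ρ-cycle length = 16 (tail of 1 descent step not counted)

16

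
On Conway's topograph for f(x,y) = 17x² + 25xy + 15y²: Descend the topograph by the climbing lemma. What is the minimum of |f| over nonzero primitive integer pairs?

translate: b→-9 (≡25 mod 34), so (17,25,15)→(17,-9,7)
flip: (17,-9,7)→(7,9,17)
translate: b→-5 (≡9 mod 14), so (7,9,17)→(7,-5,15)
reduced (well bottom): (7,-5,15) with a≤c, −a<b≤a
well minimum = a = 7

7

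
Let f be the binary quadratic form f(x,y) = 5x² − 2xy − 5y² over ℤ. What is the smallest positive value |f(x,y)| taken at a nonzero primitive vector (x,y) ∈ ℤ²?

descent: ρ → (-5,2,5)  [lands on river]
river: ρ → (5,8,-2)
river: ρ → (-2,8,5)
river: ρ → (5,2,-5)
river: ρ → (-5,8,2)
river: ρ → (2,8,-5)
closes: descent 1, river 6
min |a| on river = 2

2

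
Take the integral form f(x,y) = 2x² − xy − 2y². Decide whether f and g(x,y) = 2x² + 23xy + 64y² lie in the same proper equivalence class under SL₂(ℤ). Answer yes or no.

D₁ = 17, D₂ = 17
river cycle of f (length 6): (-2, 1, 2), (2, 3, -1), (-1, 3, 2), (2, 1, -2), (-2, 3, 1), (1, 3, -2)
river cycle of g (length 6): (2, 3, -1), (-1, 3, 2), (2, 1, -2), (-2, 3, 1), (1, 3, -2), (-2, 1, 2)
cycles coincide ⇒ equivalent

yes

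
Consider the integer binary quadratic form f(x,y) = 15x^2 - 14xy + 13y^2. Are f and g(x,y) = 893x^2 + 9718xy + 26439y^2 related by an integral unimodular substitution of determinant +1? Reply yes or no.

D₁ = -584, D₂ = -584
f: flip: (15,-14,13)→(13,14,15)
f: translate: b→-12 (≡14 mod 26), so (13,14,15)→(13,-12,14)
f: reduced (well bottom): (13,-12,14) with a≤c, −a<b≤a
g: translate: b→788 (≡9718 mod 1786), so (893,9718,26439)→(893,788,174)
g: flip: (893,788,174)→(174,-788,893)
g: translate: b→-92 (≡-788 mod 348), so (174,-788,893)→(174,-92,13)
g: flip: (174,-92,13)→(13,92,174)
g: translate: b→-12 (≡92 mod 26), so (13,92,174)→(13,-12,14)
g: reduced (well bottom): (13,-12,14) with a≤c, −a<b≤a
reduced forms (13, -12, 14) vs (13, -12, 14) ⇒ equivalent

yes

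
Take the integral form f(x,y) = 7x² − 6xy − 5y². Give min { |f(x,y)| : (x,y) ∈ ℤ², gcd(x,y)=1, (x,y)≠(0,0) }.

descent: ρ → (-5,6,7)  [lands on river]
river: ρ → (7,8,-4)
river: ρ → (-4,8,7)
river: ρ → (7,6,-5)
river: ρ → (-5,4,8)
river: ρ → (8,12,-1)
river: ρ → (-1,12,8)
river: ρ → (8,4,-5)
closes: descent 1, river 8
min |a| on river = 1

1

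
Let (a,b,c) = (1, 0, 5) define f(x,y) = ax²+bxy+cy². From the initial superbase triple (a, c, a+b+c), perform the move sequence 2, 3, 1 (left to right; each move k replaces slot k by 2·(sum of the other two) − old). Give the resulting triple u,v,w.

start (1,5,6) = (f(1,0),f(0,1),f(1,1))
replace slot 2: 2·(1+6) − 5 = 9 → (1,9,6)
replace slot 3: 2·(1+9) − 6 = 14 → (1,9,14)
replace slot 1: 2·(9+14) − 1 = 45 → (45,9,14)

45,9,14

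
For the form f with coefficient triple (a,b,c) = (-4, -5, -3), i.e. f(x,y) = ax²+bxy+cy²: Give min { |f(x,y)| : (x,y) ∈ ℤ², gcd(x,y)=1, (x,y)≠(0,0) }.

translate: b→-3 (≡5 mod 8), so (4,5,3)→(4,-3,2)
flip: (4,-3,2)→(2,3,4)
translate: b→-1 (≡3 mod 4), so (2,3,4)→(2,-1,3)
reduced (well bottom): (2,-1,3) with a≤c, −a<b≤a
well minimum |f| = |-2| = 2 (negative-definite)

2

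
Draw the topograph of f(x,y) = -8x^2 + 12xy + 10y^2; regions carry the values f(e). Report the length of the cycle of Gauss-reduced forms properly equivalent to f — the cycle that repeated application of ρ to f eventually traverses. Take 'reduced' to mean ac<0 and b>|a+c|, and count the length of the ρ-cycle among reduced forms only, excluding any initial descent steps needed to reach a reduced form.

D = 464, ⌊√D⌋ = 21
river: ρ → (10,8,-10)
river: ρ → (-10,12,8)
river: ρ → (8,20,-2)
river: ρ → (-2,20,8)
river: ρ → (8,12,-10)
river: ρ → (-10,8,10)
river: ρ → (10,12,-8)
river: ρ → (-8,20,2)
river: ρ → (2,20,-8)
river: ρ → (-8,12,10)
ρ-cycle length = 10 (tail of 0 descent steps not counted)

10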